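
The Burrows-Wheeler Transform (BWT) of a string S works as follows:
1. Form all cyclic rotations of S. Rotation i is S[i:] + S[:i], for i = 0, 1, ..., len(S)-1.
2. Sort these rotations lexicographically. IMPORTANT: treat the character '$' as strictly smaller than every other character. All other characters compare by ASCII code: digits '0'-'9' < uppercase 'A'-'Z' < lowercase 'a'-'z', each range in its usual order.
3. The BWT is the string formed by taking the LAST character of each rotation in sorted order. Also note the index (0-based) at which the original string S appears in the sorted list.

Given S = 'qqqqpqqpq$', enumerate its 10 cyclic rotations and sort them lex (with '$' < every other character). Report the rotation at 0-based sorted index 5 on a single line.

Answer: qpqqpq$qqq

Derivation:
All 10 rotations (rotation i = S[i:]+S[:i]):
  rot[0] = qqqqpqqpq$
  rot[1] = qqqpqqpq$q
  rot[2] = qqpqqpq$qq
  rot[3] = qpqqpq$qqq
  rot[4] = pqqpq$qqqq
  rot[5] = qqpq$qqqqp
  rot[6] = qpq$qqqqpq
  rot[7] = pq$qqqqpqq
  rot[8] = q$qqqqpqqp
  rot[9] = $qqqqpqqpq
Sorted (with $ < everything):
  sorted[0] = $qqqqpqqpq
  sorted[1] = pq$qqqqpqq
  sorted[2] = pqqpq$qqqq
  sorted[3] = q$qqqqpqqp
  sorted[4] = qpq$qqqqpq
  sorted[5] = qpqqpq$qqq
  sorted[6] = qqpq$qqqqp
  sorted[7] = qqpqqpq$qq
  sorted[8] = qqqpqqpq$q
  sorted[9] = qqqqpqqpq$
sorted[5] = qpqqpq$qqq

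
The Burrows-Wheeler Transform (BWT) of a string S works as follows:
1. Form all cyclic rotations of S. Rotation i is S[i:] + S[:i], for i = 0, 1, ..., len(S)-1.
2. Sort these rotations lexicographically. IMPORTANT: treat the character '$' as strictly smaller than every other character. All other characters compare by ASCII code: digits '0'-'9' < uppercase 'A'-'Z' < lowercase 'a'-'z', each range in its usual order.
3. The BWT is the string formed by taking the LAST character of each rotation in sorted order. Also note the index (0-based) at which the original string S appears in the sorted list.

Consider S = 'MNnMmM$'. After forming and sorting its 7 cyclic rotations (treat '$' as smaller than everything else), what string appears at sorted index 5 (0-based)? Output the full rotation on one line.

Answer: mM$MNnM

Derivation:
All 7 rotations (rotation i = S[i:]+S[:i]):
  rot[0] = MNnMmM$
  rot[1] = NnMmM$M
  rot[2] = nMmM$MN
  rot[3] = MmM$MNn
  rot[4] = mM$MNnM
  rot[5] = M$MNnMm
  rot[6] = $MNnMmM
Sorted (with $ < everything):
  sorted[0] = $MNnMmM
  sorted[1] = M$MNnMm
  sorted[2] = MNnMmM$
  sorted[3] = MmM$MNn
  sorted[4] = NnMmM$M
  sorted[5] = mM$MNnM
  sorted[6] = nMmM$MN
sorted[5] = mM$MNnM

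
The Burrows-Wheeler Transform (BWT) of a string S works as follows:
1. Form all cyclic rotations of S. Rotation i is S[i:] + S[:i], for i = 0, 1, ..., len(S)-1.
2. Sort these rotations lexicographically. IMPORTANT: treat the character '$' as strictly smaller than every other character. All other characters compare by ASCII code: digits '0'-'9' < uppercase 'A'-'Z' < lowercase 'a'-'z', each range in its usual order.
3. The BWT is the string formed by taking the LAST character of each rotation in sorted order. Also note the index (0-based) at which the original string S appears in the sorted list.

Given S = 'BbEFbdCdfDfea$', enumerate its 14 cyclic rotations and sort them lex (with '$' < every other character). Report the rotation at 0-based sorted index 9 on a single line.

Answer: dCdfDfea$BbEFb

Derivation:
All 14 rotations (rotation i = S[i:]+S[:i]):
  rot[0] = BbEFbdCdfDfea$
  rot[1] = bEFbdCdfDfea$B
  rot[2] = EFbdCdfDfea$Bb
  rot[3] = FbdCdfDfea$BbE
  rot[4] = bdCdfDfea$BbEF
  rot[5] = dCdfDfea$BbEFb
  rot[6] = CdfDfea$BbEFbd
  rot[7] = dfDfea$BbEFbdC
  rot[8] = fDfea$BbEFbdCd
  rot[9] = Dfea$BbEFbdCdf
  rot[10] = fea$BbEFbdCdfD
  rot[11] = ea$BbEFbdCdfDf
  rot[12] = a$BbEFbdCdfDfe
  rot[13] = $BbEFbdCdfDfea
Sorted (with $ < everything):
  sorted[0] = $BbEFbdCdfDfea
  sorted[1] = BbEFbdCdfDfea$
  sorted[2] = CdfDfea$BbEFbd
  sorted[3] = Dfea$BbEFbdCdf
  sorted[4] = EFbdCdfDfea$Bb
  sorted[5] = FbdCdfDfea$BbE
  sorted[6] = a$BbEFbdCdfDfe
  sorted[7] = bEFbdCdfDfea$B
  sorted[8] = bdCdfDfea$BbEF
  sorted[9] = dCdfDfea$BbEFb
  sorted[10] = dfDfea$BbEFbdC
  sorted[11] = ea$BbEFbdCdfDf
  sorted[12] = fDfea$BbEFbdCd
  sorted[13] = fea$BbEFbdCdfD
sorted[9] = dCdfDfea$BbEFb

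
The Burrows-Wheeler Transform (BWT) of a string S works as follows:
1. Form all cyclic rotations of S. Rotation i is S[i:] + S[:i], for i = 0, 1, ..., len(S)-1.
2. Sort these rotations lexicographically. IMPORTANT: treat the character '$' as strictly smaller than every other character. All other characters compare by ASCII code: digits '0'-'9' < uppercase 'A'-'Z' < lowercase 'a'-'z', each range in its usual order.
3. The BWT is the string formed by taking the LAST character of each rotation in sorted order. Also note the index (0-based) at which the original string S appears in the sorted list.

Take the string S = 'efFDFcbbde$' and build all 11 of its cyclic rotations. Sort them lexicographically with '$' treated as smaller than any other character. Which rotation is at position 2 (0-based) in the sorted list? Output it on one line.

All 11 rotations (rotation i = S[i:]+S[:i]):
  rot[0] = efFDFcbbde$
  rot[1] = fFDFcbbde$e
  rot[2] = FDFcbbde$ef
  rot[3] = DFcbbde$efF
  rot[4] = Fcbbde$efFD
  rot[5] = cbbde$efFDF
  rot[6] = bbde$efFDFc
  rot[7] = bde$efFDFcb
  rot[8] = de$efFDFcbb
  rot[9] = e$efFDFcbbd
  rot[10] = $efFDFcbbde
Sorted (with $ < everything):
  sorted[0] = $efFDFcbbde
  sorted[1] = DFcbbde$efF
  sorted[2] = FDFcbbde$ef
  sorted[3] = Fcbbde$efFD
  sorted[4] = bbde$efFDFc
  sorted[5] = bde$efFDFcb
  sorted[6] = cbbde$efFDF
  sorted[7] = de$efFDFcbb
  sorted[8] = e$efFDFcbbd
  sorted[9] = efFDFcbbde$
  sorted[10] = fFDFcbbde$e
sorted[2] = FDFcbbde$ef

Answer: FDFcbbde$ef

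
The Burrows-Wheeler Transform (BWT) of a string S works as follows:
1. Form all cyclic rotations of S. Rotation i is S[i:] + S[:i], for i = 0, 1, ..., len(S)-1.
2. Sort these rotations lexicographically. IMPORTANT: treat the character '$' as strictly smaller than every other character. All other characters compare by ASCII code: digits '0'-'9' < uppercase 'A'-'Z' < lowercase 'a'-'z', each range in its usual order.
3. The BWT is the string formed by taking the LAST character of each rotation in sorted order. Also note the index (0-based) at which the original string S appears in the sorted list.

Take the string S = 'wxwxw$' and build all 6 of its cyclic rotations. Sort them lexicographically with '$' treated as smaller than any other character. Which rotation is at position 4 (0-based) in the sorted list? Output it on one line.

All 6 rotations (rotation i = S[i:]+S[:i]):
  rot[0] = wxwxw$
  rot[1] = xwxw$w
  rot[2] = wxw$wx
  rot[3] = xw$wxw
  rot[4] = w$wxwx
  rot[5] = $wxwxw
Sorted (with $ < everything):
  sorted[0] = $wxwxw
  sorted[1] = w$wxwx
  sorted[2] = wxw$wx
  sorted[3] = wxwxw$
  sorted[4] = xw$wxw
  sorted[5] = xwxw$w
sorted[4] = xw$wxw

Answer: xw$wxw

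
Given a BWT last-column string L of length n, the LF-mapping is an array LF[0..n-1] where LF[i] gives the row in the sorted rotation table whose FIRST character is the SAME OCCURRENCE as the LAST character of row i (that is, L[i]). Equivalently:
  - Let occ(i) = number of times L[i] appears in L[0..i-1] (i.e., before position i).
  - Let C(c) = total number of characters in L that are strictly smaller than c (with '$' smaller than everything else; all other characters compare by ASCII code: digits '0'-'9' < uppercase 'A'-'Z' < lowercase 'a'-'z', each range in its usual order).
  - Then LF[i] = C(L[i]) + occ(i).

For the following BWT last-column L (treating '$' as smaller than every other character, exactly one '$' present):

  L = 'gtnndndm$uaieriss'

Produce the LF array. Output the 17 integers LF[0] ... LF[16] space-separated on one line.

Char counts: '$':1, 'a':1, 'd':2, 'e':1, 'g':1, 'i':2, 'm':1, 'n':3, 'r':1, 's':2, 't':1, 'u':1
C (first-col start): C('$')=0, C('a')=1, C('d')=2, C('e')=4, C('g')=5, C('i')=6, C('m')=8, C('n')=9, C('r')=12, C('s')=13, C('t')=15, C('u')=16
L[0]='g': occ=0, LF[0]=C('g')+0=5+0=5
L[1]='t': occ=0, LF[1]=C('t')+0=15+0=15
L[2]='n': occ=0, LF[2]=C('n')+0=9+0=9
L[3]='n': occ=1, LF[3]=C('n')+1=9+1=10
L[4]='d': occ=0, LF[4]=C('d')+0=2+0=2
L[5]='n': occ=2, LF[5]=C('n')+2=9+2=11
L[6]='d': occ=1, LF[6]=C('d')+1=2+1=3
L[7]='m': occ=0, LF[7]=C('m')+0=8+0=8
L[8]='$': occ=0, LF[8]=C('$')+0=0+0=0
L[9]='u': occ=0, LF[9]=C('u')+0=16+0=16
L[10]='a': occ=0, LF[10]=C('a')+0=1+0=1
L[11]='i': occ=0, LF[11]=C('i')+0=6+0=6
L[12]='e': occ=0, LF[12]=C('e')+0=4+0=4
L[13]='r': occ=0, LF[13]=C('r')+0=12+0=12
L[14]='i': occ=1, LF[14]=C('i')+1=6+1=7
L[15]='s': occ=0, LF[15]=C('s')+0=13+0=13
L[16]='s': occ=1, LF[16]=C('s')+1=13+1=14

Answer: 5 15 9 10 2 11 3 8 0 16 1 6 4 12 7 13 14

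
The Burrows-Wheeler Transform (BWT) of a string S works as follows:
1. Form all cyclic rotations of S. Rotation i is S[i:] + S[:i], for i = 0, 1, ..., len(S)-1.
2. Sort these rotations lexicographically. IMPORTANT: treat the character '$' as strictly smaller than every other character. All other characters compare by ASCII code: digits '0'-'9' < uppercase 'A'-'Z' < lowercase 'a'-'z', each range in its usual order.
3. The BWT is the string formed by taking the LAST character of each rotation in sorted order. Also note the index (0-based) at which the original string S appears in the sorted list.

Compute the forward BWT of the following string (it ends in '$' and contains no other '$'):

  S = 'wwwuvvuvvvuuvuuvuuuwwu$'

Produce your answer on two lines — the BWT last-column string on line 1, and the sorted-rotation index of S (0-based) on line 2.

All 23 rotations (rotation i = S[i:]+S[:i]):
  rot[0] = wwwuvvuvvvuuvuuvuuuwwu$
  rot[1] = wwuvvuvvvuuvuuvuuuwwu$w
  rot[2] = wuvvuvvvuuvuuvuuuwwu$ww
  rot[3] = uvvuvvvuuvuuvuuuwwu$www
  rot[4] = vvuvvvuuvuuvuuuwwu$wwwu
  rot[5] = vuvvvuuvuuvuuuwwu$wwwuv
  rot[6] = uvvvuuvuuvuuuwwu$wwwuvv
  rot[7] = vvvuuvuuvuuuwwu$wwwuvvu
  rot[8] = vvuuvuuvuuuwwu$wwwuvvuv
  rot[9] = vuuvuuvuuuwwu$wwwuvvuvv
  rot[10] = uuvuuvuuuwwu$wwwuvvuvvv
  rot[11] = uvuuvuuuwwu$wwwuvvuvvvu
  rot[12] = vuuvuuuwwu$wwwuvvuvvvuu
  rot[13] = uuvuuuwwu$wwwuvvuvvvuuv
  rot[14] = uvuuuwwu$wwwuvvuvvvuuvu
  rot[15] = vuuuwwu$wwwuvvuvvvuuvuu
  rot[16] = uuuwwu$wwwuvvuvvvuuvuuv
  rot[17] = uuwwu$wwwuvvuvvvuuvuuvu
  rot[18] = uwwu$wwwuvvuvvvuuvuuvuu
  rot[19] = wwu$wwwuvvuvvvuuvuuvuuu
  rot[20] = wu$wwwuvvuvvvuuvuuvuuuw
  rot[21] = u$wwwuvvuvvvuuvuuvuuuww
  rot[22] = $wwwuvvuvvvuuvuuvuuuwwu
Sorted (with $ < everything):
  sorted[0] = $wwwuvvuvvvuuvuuvuuuwwu  (last char: 'u')
  sorted[1] = u$wwwuvvuvvvuuvuuvuuuww  (last char: 'w')
  sorted[2] = uuuwwu$wwwuvvuvvvuuvuuv  (last char: 'v')
  sorted[3] = uuvuuuwwu$wwwuvvuvvvuuv  (last char: 'v')
  sorted[4] = uuvuuvuuuwwu$wwwuvvuvvv  (last char: 'v')
  sorted[5] = uuwwu$wwwuvvuvvvuuvuuvu  (last char: 'u')
  sorted[6] = uvuuuwwu$wwwuvvuvvvuuvu  (last char: 'u')
  sorted[7] = uvuuvuuuwwu$wwwuvvuvvvu  (last char: 'u')
  sorted[8] = uvvuvvvuuvuuvuuuwwu$www  (last char: 'w')
  sorted[9] = uvvvuuvuuvuuuwwu$wwwuvv  (last char: 'v')
  sorted[10] = uwwu$wwwuvvuvvvuuvuuvuu  (last char: 'u')
  sorted[11] = vuuuwwu$wwwuvvuvvvuuvuu  (last char: 'u')
  sorted[12] = vuuvuuuwwu$wwwuvvuvvvuu  (last char: 'u')
  sorted[13] = vuuvuuvuuuwwu$wwwuvvuvv  (last char: 'v')
  sorted[14] = vuvvvuuvuuvuuuwwu$wwwuv  (last char: 'v')
  sorted[15] = vvuuvuuvuuuwwu$wwwuvvuv  (last char: 'v')
  sorted[16] = vvuvvvuuvuuvuuuwwu$wwwu  (last char: 'u')
  sorted[17] = vvvuuvuuvuuuwwu$wwwuvvu  (last char: 'u')
  sorted[18] = wu$wwwuvvuvvvuuvuuvuuuw  (last char: 'w')
  sorted[19] = wuvvuvvvuuvuuvuuuwwu$ww  (last char: 'w')
  sorted[20] = wwu$wwwuvvuvvvuuvuuvuuu  (last char: 'u')
  sorted[21] = wwuvvuvvvuuvuuvuuuwwu$w  (last char: 'w')
  sorted[22] = wwwuvvuvvvuuvuuvuuuwwu$  (last char: '$')
Last column: uwvvvuuuwvuuuvvvuuwwuw$
Original string S is at sorted index 22

Answer: uwvvvuuuwvuuuvvvuuwwuw$
22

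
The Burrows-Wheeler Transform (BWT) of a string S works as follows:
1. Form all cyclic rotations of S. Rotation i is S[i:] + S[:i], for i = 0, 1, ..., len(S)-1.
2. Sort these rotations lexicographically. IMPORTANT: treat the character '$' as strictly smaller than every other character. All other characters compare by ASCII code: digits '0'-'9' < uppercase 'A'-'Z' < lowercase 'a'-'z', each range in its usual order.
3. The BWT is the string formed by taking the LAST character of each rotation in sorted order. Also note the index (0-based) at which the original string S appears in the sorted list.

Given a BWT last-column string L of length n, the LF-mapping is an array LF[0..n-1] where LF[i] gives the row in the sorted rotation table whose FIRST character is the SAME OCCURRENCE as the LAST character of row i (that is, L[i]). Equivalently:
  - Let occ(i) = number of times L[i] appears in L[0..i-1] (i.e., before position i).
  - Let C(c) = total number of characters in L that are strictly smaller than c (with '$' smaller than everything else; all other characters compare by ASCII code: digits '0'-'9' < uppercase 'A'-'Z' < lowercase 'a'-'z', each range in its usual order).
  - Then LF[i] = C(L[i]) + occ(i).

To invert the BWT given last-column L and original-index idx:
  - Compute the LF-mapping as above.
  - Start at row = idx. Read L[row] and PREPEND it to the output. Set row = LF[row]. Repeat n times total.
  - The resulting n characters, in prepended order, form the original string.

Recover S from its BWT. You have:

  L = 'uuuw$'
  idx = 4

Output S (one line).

LF mapping: 1 2 3 4 0
Walk LF starting at row 4, prepending L[row]:
  step 1: row=4, L[4]='$', prepend. Next row=LF[4]=0
  step 2: row=0, L[0]='u', prepend. Next row=LF[0]=1
  step 3: row=1, L[1]='u', prepend. Next row=LF[1]=2
  step 4: row=2, L[2]='u', prepend. Next row=LF[2]=3
  step 5: row=3, L[3]='w', prepend. Next row=LF[3]=4
Reversed output: wuuu$

Answer: wuuu$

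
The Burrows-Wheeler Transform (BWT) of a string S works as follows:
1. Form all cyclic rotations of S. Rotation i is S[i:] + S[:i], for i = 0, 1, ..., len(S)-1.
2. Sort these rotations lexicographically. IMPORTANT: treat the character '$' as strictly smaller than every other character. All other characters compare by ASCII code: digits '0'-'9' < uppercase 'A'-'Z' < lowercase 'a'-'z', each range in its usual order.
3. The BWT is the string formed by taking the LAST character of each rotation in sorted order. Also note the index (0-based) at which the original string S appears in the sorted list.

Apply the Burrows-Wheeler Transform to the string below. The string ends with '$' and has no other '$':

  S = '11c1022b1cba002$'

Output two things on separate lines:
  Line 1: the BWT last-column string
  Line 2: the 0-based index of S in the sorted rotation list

All 16 rotations (rotation i = S[i:]+S[:i]):
  rot[0] = 11c1022b1cba002$
  rot[1] = 1c1022b1cba002$1
  rot[2] = c1022b1cba002$11
  rot[3] = 1022b1cba002$11c
  rot[4] = 022b1cba002$11c1
  rot[5] = 22b1cba002$11c10
  rot[6] = 2b1cba002$11c102
  rot[7] = b1cba002$11c1022
  rot[8] = 1cba002$11c1022b
  rot[9] = cba002$11c1022b1
  rot[10] = ba002$11c1022b1c
  rot[11] = a002$11c1022b1cb
  rot[12] = 002$11c1022b1cba
  rot[13] = 02$11c1022b1cba0
  rot[14] = 2$11c1022b1cba00
  rot[15] = $11c1022b1cba002
Sorted (with $ < everything):
  sorted[0] = $11c1022b1cba002  (last char: '2')
  sorted[1] = 002$11c1022b1cba  (last char: 'a')
  sorted[2] = 02$11c1022b1cba0  (last char: '0')
  sorted[3] = 022b1cba002$11c1  (last char: '1')
  sorted[4] = 1022b1cba002$11c  (last char: 'c')
  sorted[5] = 11c1022b1cba002$  (last char: '$')
  sorted[6] = 1c1022b1cba002$1  (last char: '1')
  sorted[7] = 1cba002$11c1022b  (last char: 'b')
  sorted[8] = 2$11c1022b1cba00  (last char: '0')
  sorted[9] = 22b1cba002$11c10  (last char: '0')
  sorted[10] = 2b1cba002$11c102  (last char: '2')
  sorted[11] = a002$11c1022b1cb  (last char: 'b')
  sorted[12] = b1cba002$11c1022  (last char: '2')
  sorted[13] = ba002$11c1022b1c  (last char: 'c')
  sorted[14] = c1022b1cba002$11  (last char: '1')
  sorted[15] = cba002$11c1022b1  (last char: '1')
Last column: 2a01c$1b002b2c11
Original string S is at sorted index 5

Answer: 2a01c$1b002b2c11
5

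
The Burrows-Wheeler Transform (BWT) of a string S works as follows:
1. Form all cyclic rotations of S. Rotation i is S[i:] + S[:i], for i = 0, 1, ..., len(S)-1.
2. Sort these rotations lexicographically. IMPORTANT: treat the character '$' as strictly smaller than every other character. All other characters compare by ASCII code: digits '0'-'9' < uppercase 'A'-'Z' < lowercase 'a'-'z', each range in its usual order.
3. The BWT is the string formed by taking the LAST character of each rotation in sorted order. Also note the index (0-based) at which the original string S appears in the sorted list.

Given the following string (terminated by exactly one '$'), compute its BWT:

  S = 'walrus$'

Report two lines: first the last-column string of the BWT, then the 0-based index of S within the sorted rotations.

All 7 rotations (rotation i = S[i:]+S[:i]):
  rot[0] = walrus$
  rot[1] = alrus$w
  rot[2] = lrus$wa
  rot[3] = rus$wal
  rot[4] = us$walr
  rot[5] = s$walru
  rot[6] = $walrus
Sorted (with $ < everything):
  sorted[0] = $walrus  (last char: 's')
  sorted[1] = alrus$w  (last char: 'w')
  sorted[2] = lrus$wa  (last char: 'a')
  sorted[3] = rus$wal  (last char: 'l')
  sorted[4] = s$walru  (last char: 'u')
  sorted[5] = us$walr  (last char: 'r')
  sorted[6] = walrus$  (last char: '$')
Last column: swalur$
Original string S is at sorted index 6

Answer: swalur$
6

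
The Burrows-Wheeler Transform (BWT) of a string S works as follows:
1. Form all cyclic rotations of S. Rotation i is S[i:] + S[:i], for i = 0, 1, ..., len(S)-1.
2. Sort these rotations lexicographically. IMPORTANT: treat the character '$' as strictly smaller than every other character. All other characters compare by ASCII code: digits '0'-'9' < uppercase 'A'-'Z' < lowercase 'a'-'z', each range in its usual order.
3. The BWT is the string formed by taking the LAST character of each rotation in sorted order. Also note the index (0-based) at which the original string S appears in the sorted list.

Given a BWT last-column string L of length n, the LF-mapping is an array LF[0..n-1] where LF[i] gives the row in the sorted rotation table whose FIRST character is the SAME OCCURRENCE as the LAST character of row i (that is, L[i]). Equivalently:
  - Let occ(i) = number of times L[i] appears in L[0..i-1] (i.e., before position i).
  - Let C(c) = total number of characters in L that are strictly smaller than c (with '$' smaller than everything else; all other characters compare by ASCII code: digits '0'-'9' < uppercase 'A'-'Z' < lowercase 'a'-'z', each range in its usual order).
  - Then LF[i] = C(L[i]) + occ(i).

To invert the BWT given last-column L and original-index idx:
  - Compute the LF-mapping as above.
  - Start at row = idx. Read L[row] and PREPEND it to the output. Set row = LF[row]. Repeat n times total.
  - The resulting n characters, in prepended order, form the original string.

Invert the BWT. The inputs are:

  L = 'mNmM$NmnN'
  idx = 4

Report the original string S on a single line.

LF mapping: 5 2 6 1 0 3 7 8 4
Walk LF starting at row 4, prepending L[row]:
  step 1: row=4, L[4]='$', prepend. Next row=LF[4]=0
  step 2: row=0, L[0]='m', prepend. Next row=LF[0]=5
  step 3: row=5, L[5]='N', prepend. Next row=LF[5]=3
  step 4: row=3, L[3]='M', prepend. Next row=LF[3]=1
  step 5: row=1, L[1]='N', prepend. Next row=LF[1]=2
  step 6: row=2, L[2]='m', prepend. Next row=LF[2]=6
  step 7: row=6, L[6]='m', prepend. Next row=LF[6]=7
  step 8: row=7, L[7]='n', prepend. Next row=LF[7]=8
  step 9: row=8, L[8]='N', prepend. Next row=LF[8]=4
Reversed output: NnmmNMNm$

Answer: NnmmNMNm$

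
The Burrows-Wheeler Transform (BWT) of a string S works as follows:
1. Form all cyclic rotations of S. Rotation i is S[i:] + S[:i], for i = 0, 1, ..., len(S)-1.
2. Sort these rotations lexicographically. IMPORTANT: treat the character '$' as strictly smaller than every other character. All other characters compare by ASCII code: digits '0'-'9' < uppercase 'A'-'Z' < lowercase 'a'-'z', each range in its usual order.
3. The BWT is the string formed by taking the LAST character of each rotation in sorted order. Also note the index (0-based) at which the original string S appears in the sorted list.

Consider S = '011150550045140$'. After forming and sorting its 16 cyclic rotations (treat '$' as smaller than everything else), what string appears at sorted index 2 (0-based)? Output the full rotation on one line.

All 16 rotations (rotation i = S[i:]+S[:i]):
  rot[0] = 011150550045140$
  rot[1] = 11150550045140$0
  rot[2] = 1150550045140$01
  rot[3] = 150550045140$011
  rot[4] = 50550045140$0111
  rot[5] = 0550045140$01115
  rot[6] = 550045140$011150
  rot[7] = 50045140$0111505
  rot[8] = 0045140$01115055
  rot[9] = 045140$011150550
  rot[10] = 45140$0111505500
  rot[11] = 5140$01115055004
  rot[12] = 140$011150550045
  rot[13] = 40$0111505500451
  rot[14] = 0$01115055004514
  rot[15] = $011150550045140
Sorted (with $ < everything):
  sorted[0] = $011150550045140
  sorted[1] = 0$01115055004514
  sorted[2] = 0045140$01115055
  sorted[3] = 011150550045140$
  sorted[4] = 045140$011150550
  sorted[5] = 0550045140$01115
  sorted[6] = 11150550045140$0
  sorted[7] = 1150550045140$01
  sorted[8] = 140$011150550045
  sorted[9] = 150550045140$011
  sorted[10] = 40$0111505500451
  sorted[11] = 45140$0111505500
  sorted[12] = 50045140$0111505
  sorted[13] = 50550045140$0111
  sorted[14] = 5140$01115055004
  sorted[15] = 550045140$011150
sorted[2] = 0045140$01115055

Answer: 0045140$01115055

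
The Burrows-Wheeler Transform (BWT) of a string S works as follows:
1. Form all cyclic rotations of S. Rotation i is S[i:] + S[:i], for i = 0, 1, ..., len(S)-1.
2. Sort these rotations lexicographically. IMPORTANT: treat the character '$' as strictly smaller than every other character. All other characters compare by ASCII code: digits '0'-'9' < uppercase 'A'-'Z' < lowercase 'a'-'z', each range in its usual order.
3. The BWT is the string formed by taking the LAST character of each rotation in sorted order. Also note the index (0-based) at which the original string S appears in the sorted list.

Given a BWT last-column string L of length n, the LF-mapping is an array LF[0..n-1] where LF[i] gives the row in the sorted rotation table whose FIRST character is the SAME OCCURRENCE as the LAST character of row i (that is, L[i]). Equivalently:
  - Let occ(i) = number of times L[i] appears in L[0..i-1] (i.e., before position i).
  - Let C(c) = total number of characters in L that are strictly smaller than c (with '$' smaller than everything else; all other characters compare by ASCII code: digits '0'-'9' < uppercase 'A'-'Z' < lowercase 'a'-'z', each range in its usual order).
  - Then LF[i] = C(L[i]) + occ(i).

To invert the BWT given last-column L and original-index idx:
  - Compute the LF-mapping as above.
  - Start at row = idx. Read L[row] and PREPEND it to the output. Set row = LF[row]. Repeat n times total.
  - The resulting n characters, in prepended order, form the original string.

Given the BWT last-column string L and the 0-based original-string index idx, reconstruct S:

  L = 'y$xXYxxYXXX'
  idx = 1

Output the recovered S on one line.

Answer: XXxYxXxYXy$

Derivation:
LF mapping: 10 0 7 1 5 8 9 6 2 3 4
Walk LF starting at row 1, prepending L[row]:
  step 1: row=1, L[1]='$', prepend. Next row=LF[1]=0
  step 2: row=0, L[0]='y', prepend. Next row=LF[0]=10
  step 3: row=10, L[10]='X', prepend. Next row=LF[10]=4
  step 4: row=4, L[4]='Y', prepend. Next row=LF[4]=5
  step 5: row=5, L[5]='x', prepend. Next row=LF[5]=8
  step 6: row=8, L[8]='X', prepend. Next row=LF[8]=2
  step 7: row=2, L[2]='x', prepend. Next row=LF[2]=7
  step 8: row=7, L[7]='Y', prepend. Next row=LF[7]=6
  step 9: row=6, L[6]='x', prepend. Next row=LF[6]=9
  step 10: row=9, L[9]='X', prepend. Next row=LF[9]=3
  step 11: row=3, L[3]='X', prepend. Next row=LF[3]=1
Reversed output: XXxYxXxYXy$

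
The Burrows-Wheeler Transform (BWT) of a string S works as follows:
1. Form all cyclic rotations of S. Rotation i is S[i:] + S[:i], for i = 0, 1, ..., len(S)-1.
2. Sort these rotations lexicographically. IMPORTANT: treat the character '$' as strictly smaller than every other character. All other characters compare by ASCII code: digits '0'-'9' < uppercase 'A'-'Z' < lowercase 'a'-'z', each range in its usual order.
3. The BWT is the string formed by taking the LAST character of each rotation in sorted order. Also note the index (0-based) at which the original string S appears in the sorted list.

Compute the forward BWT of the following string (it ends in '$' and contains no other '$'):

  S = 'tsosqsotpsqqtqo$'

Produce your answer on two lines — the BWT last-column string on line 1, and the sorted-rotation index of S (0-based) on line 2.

Answer: oqssttssqtqpooq$
15

Derivation:
All 16 rotations (rotation i = S[i:]+S[:i]):
  rot[0] = tsosqsotpsqqtqo$
  rot[1] = sosqsotpsqqtqo$t
  rot[2] = osqsotpsqqtqo$ts
  rot[3] = sqsotpsqqtqo$tso
  rot[4] = qsotpsqqtqo$tsos
  rot[5] = sotpsqqtqo$tsosq
  rot[6] = otpsqqtqo$tsosqs
  rot[7] = tpsqqtqo$tsosqso
  rot[8] = psqqtqo$tsosqsot
  rot[9] = sqqtqo$tsosqsotp
  rot[10] = qqtqo$tsosqsotps
  rot[11] = qtqo$tsosqsotpsq
  rot[12] = tqo$tsosqsotpsqq
  rot[13] = qo$tsosqsotpsqqt
  rot[14] = o$tsosqsotpsqqtq
  rot[15] = $tsosqsotpsqqtqo
Sorted (with $ < everything):
  sorted[0] = $tsosqsotpsqqtqo  (last char: 'o')
  sorted[1] = o$tsosqsotpsqqtq  (last char: 'q')
  sorted[2] = osqsotpsqqtqo$ts  (last char: 's')
  sorted[3] = otpsqqtqo$tsosqs  (last char: 's')
  sorted[4] = psqqtqo$tsosqsot  (last char: 't')
  sorted[5] = qo$tsosqsotpsqqt  (last char: 't')
  sorted[6] = qqtqo$tsosqsotps  (last char: 's')
  sorted[7] = qsotpsqqtqo$tsos  (last char: 's')
  sorted[8] = qtqo$tsosqsotpsq  (last char: 'q')
  sorted[9] = sosqsotpsqqtqo$t  (last char: 't')
  sorted[10] = sotpsqqtqo$tsosq  (last char: 'q')
  sorted[11] = sqqtqo$tsosqsotp  (last char: 'p')
  sorted[12] = sqsotpsqqtqo$tso  (last char: 'o')
  sorted[13] = tpsqqtqo$tsosqso  (last char: 'o')
  sorted[14] = tqo$tsosqsotpsqq  (last char: 'q')
  sorted[15] = tsosqsotpsqqtqo$  (last char: '$')
Last column: oqssttssqtqpooq$
Original string S is at sorted index 15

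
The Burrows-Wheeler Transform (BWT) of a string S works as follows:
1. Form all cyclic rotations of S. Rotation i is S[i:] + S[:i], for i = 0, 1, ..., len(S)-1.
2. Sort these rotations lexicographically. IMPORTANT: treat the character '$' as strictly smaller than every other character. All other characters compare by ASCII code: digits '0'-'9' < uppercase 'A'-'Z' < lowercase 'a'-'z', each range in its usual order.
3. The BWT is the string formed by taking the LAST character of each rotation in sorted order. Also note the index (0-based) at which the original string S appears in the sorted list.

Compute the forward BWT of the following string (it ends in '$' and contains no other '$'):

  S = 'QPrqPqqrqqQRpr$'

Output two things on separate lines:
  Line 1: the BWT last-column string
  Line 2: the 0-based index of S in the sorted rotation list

Answer: rqQ$qQRrqrPqpPq
3

Derivation:
All 15 rotations (rotation i = S[i:]+S[:i]):
  rot[0] = QPrqPqqrqqQRpr$
  rot[1] = PrqPqqrqqQRpr$Q
  rot[2] = rqPqqrqqQRpr$QP
  rot[3] = qPqqrqqQRpr$QPr
  rot[4] = PqqrqqQRpr$QPrq
  rot[5] = qqrqqQRpr$QPrqP
  rot[6] = qrqqQRpr$QPrqPq
  rot[7] = rqqQRpr$QPrqPqq
  rot[8] = qqQRpr$QPrqPqqr
  rot[9] = qQRpr$QPrqPqqrq
  rot[10] = QRpr$QPrqPqqrqq
  rot[11] = Rpr$QPrqPqqrqqQ
  rot[12] = pr$QPrqPqqrqqQR
  rot[13] = r$QPrqPqqrqqQRp
  rot[14] = $QPrqPqqrqqQRpr
Sorted (with $ < everything):
  sorted[0] = $QPrqPqqrqqQRpr  (last char: 'r')
  sorted[1] = PqqrqqQRpr$QPrq  (last char: 'q')
  sorted[2] = PrqPqqrqqQRpr$Q  (last char: 'Q')
  sorted[3] = QPrqPqqrqqQRpr$  (last char: '$')
  sorted[4] = QRpr$QPrqPqqrqq  (last char: 'q')
  sorted[5] = Rpr$QPrqPqqrqqQ  (last char: 'Q')
  sorted[6] = pr$QPrqPqqrqqQR  (last char: 'R')
  sorted[7] = qPqqrqqQRpr$QPr  (last char: 'r')
  sorted[8] = qQRpr$QPrqPqqrq  (last char: 'q')
  sorted[9] = qqQRpr$QPrqPqqr  (last char: 'r')
  sorted[10] = qqrqqQRpr$QPrqP  (last char: 'P')
  sorted[11] = qrqqQRpr$QPrqPq  (last char: 'q')
  sorted[12] = r$QPrqPqqrqqQRp  (last char: 'p')
  sorted[13] = rqPqqrqqQRpr$QP  (last char: 'P')
  sorted[14] = rqqQRpr$QPrqPqq  (last char: 'q')
Last column: rqQ$qQRrqrPqpPq
Original string S is at sorted index 3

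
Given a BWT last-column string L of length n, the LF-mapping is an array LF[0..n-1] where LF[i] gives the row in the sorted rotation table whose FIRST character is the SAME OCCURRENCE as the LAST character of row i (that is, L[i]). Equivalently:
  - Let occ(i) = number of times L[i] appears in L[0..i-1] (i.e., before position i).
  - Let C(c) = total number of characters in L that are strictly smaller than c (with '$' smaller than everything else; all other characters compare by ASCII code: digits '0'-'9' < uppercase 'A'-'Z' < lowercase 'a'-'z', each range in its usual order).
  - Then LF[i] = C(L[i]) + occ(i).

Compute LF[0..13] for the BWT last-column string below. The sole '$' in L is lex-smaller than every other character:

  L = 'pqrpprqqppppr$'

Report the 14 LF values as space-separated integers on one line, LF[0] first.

Char counts: '$':1, 'p':7, 'q':3, 'r':3
C (first-col start): C('$')=0, C('p')=1, C('q')=8, C('r')=11
L[0]='p': occ=0, LF[0]=C('p')+0=1+0=1
L[1]='q': occ=0, LF[1]=C('q')+0=8+0=8
L[2]='r': occ=0, LF[2]=C('r')+0=11+0=11
L[3]='p': occ=1, LF[3]=C('p')+1=1+1=2
L[4]='p': occ=2, LF[4]=C('p')+2=1+2=3
L[5]='r': occ=1, LF[5]=C('r')+1=11+1=12
L[6]='q': occ=1, LF[6]=C('q')+1=8+1=9
L[7]='q': occ=2, LF[7]=C('q')+2=8+2=10
L[8]='p': occ=3, LF[8]=C('p')+3=1+3=4
L[9]='p': occ=4, LF[9]=C('p')+4=1+4=5
L[10]='p': occ=5, LF[10]=C('p')+5=1+5=6
L[11]='p': occ=6, LF[11]=C('p')+6=1+6=7
L[12]='r': occ=2, LF[12]=C('r')+2=11+2=13
L[13]='$': occ=0, LF[13]=C('$')+0=0+0=0

Answer: 1 8 11 2 3 12 9 10 4 5 6 7 13 0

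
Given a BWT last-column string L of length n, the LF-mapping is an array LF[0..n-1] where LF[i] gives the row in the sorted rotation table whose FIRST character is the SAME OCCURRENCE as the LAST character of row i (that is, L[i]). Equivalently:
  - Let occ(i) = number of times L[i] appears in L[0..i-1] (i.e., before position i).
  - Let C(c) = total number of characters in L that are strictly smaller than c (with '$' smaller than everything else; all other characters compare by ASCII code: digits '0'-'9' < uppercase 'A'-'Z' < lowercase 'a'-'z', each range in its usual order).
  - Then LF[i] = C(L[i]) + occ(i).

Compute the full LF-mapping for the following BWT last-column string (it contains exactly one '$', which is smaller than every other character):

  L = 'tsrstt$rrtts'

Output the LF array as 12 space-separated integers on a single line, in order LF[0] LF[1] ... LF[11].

Answer: 7 4 1 5 8 9 0 2 3 10 11 6

Derivation:
Char counts: '$':1, 'r':3, 's':3, 't':5
C (first-col start): C('$')=0, C('r')=1, C('s')=4, C('t')=7
L[0]='t': occ=0, LF[0]=C('t')+0=7+0=7
L[1]='s': occ=0, LF[1]=C('s')+0=4+0=4
L[2]='r': occ=0, LF[2]=C('r')+0=1+0=1
L[3]='s': occ=1, LF[3]=C('s')+1=4+1=5
L[4]='t': occ=1, LF[4]=C('t')+1=7+1=8
L[5]='t': occ=2, LF[5]=C('t')+2=7+2=9
L[6]='$': occ=0, LF[6]=C('$')+0=0+0=0
L[7]='r': occ=1, LF[7]=C('r')+1=1+1=2
L[8]='r': occ=2, LF[8]=C('r')+2=1+2=3
L[9]='t': occ=3, LF[9]=C('t')+3=7+3=10
L[10]='t': occ=4, LF[10]=C('t')+4=7+4=11
L[11]='s': occ=2, LF[11]=C('s')+2=4+2=6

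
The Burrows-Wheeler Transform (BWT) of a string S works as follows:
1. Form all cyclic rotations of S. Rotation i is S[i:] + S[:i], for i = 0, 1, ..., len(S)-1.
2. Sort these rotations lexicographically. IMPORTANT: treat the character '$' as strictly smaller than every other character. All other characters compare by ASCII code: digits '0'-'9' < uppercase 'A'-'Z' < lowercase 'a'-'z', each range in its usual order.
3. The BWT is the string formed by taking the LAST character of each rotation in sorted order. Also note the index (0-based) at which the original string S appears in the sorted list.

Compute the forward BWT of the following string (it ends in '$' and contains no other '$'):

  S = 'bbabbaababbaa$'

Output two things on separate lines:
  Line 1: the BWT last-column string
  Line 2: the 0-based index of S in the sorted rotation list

Answer: aabbabbbbabaa$
13

Derivation:
All 14 rotations (rotation i = S[i:]+S[:i]):
  rot[0] = bbabbaababbaa$
  rot[1] = babbaababbaa$b
  rot[2] = abbaababbaa$bb
  rot[3] = bbaababbaa$bba
  rot[4] = baababbaa$bbab
  rot[5] = aababbaa$bbabb
  rot[6] = ababbaa$bbabba
  rot[7] = babbaa$bbabbaa
  rot[8] = abbaa$bbabbaab
  rot[9] = bbaa$bbabbaaba
  rot[10] = baa$bbabbaabab
  rot[11] = aa$bbabbaababb
  rot[12] = a$bbabbaababba
  rot[13] = $bbabbaababbaa
Sorted (with $ < everything):
  sorted[0] = $bbabbaababbaa  (last char: 'a')
  sorted[1] = a$bbabbaababba  (last char: 'a')
  sorted[2] = aa$bbabbaababb  (last char: 'b')
  sorted[3] = aababbaa$bbabb  (last char: 'b')
  sorted[4] = ababbaa$bbabba  (last char: 'a')
  sorted[5] = abbaa$bbabbaab  (last char: 'b')
  sorted[6] = abbaababbaa$bb  (last char: 'b')
  sorted[7] = baa$bbabbaabab  (last char: 'b')
  sorted[8] = baababbaa$bbab  (last char: 'b')
  sorted[9] = babbaa$bbabbaa  (last char: 'a')
  sorted[10] = babbaababbaa$b  (last char: 'b')
  sorted[11] = bbaa$bbabbaaba  (last char: 'a')
  sorted[12] = bbaababbaa$bba  (last char: 'a')
  sorted[13] = bbabbaababbaa$  (last char: '$')
Last column: aabbabbbbabaa$
Original string S is at sorted index 13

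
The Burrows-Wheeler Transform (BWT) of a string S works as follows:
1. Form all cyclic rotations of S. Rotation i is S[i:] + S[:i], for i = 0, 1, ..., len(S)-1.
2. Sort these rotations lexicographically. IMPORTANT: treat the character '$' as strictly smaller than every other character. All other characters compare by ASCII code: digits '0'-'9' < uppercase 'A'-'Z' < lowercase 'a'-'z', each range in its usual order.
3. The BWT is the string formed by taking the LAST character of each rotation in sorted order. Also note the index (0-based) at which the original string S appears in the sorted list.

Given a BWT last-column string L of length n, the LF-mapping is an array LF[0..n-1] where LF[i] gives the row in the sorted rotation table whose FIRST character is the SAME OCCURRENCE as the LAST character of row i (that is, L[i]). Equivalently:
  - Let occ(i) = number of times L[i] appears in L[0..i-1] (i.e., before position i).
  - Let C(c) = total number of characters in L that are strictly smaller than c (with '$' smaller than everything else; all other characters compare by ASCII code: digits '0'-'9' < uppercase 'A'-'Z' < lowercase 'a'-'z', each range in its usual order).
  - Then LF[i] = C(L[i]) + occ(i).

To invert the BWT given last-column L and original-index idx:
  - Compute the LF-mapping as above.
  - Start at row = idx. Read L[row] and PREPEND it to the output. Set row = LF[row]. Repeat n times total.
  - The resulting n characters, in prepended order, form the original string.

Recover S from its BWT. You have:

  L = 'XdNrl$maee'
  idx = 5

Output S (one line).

LF mapping: 2 4 1 9 7 0 8 3 5 6
Walk LF starting at row 5, prepending L[row]:
  step 1: row=5, L[5]='$', prepend. Next row=LF[5]=0
  step 2: row=0, L[0]='X', prepend. Next row=LF[0]=2
  step 3: row=2, L[2]='N', prepend. Next row=LF[2]=1
  step 4: row=1, L[1]='d', prepend. Next row=LF[1]=4
  step 5: row=4, L[4]='l', prepend. Next row=LF[4]=7
  step 6: row=7, L[7]='a', prepend. Next row=LF[7]=3
  step 7: row=3, L[3]='r', prepend. Next row=LF[3]=9
  step 8: row=9, L[9]='e', prepend. Next row=LF[9]=6
  step 9: row=6, L[6]='m', prepend. Next row=LF[6]=8
  step 10: row=8, L[8]='e', prepend. Next row=LF[8]=5
Reversed output: emeraldNX$

Answer: emeraldNX$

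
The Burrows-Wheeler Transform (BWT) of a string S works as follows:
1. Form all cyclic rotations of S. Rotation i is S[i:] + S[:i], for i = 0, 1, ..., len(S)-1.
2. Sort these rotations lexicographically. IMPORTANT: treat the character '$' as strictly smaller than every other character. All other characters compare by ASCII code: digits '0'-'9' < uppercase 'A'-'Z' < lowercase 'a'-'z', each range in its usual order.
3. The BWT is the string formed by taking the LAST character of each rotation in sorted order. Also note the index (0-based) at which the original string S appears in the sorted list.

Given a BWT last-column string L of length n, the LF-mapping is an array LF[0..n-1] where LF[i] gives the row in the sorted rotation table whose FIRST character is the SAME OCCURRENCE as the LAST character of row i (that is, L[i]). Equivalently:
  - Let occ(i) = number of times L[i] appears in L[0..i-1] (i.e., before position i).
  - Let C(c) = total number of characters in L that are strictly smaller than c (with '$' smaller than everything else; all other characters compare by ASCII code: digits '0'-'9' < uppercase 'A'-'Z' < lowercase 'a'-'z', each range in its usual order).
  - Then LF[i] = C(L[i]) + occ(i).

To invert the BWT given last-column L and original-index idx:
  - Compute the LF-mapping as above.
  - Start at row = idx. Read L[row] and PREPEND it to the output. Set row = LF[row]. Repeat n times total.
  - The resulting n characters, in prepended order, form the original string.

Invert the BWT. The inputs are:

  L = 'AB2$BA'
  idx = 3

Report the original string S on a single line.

Answer: ABB2A$

Derivation:
LF mapping: 2 4 1 0 5 3
Walk LF starting at row 3, prepending L[row]:
  step 1: row=3, L[3]='$', prepend. Next row=LF[3]=0
  step 2: row=0, L[0]='A', prepend. Next row=LF[0]=2
  step 3: row=2, L[2]='2', prepend. Next row=LF[2]=1
  step 4: row=1, L[1]='B', prepend. Next row=LF[1]=4
  step 5: row=4, L[4]='B', prepend. Next row=LF[4]=5
  step 6: row=5, L[5]='A', prepend. Next row=LF[5]=3
Reversed output: ABB2A$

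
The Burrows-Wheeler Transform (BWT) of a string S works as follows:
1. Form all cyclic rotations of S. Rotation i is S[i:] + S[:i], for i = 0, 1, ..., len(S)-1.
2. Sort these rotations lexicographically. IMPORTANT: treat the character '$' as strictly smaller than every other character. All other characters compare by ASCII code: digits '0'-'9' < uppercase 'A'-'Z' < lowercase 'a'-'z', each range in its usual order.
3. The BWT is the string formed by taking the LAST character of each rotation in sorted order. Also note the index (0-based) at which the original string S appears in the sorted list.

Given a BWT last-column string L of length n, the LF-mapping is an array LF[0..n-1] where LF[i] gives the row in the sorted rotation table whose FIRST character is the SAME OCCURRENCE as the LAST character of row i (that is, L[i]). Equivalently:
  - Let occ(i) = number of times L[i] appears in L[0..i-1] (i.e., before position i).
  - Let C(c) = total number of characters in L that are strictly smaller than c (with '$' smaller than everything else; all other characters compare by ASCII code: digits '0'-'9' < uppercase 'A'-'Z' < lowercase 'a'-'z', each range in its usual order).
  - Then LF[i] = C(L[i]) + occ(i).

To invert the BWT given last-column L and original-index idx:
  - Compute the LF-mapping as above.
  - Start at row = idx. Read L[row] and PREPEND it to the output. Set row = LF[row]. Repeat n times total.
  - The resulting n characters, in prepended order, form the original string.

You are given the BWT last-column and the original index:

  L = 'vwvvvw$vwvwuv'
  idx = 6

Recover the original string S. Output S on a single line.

LF mapping: 2 9 3 4 5 10 0 6 11 7 12 1 8
Walk LF starting at row 6, prepending L[row]:
  step 1: row=6, L[6]='$', prepend. Next row=LF[6]=0
  step 2: row=0, L[0]='v', prepend. Next row=LF[0]=2
  step 3: row=2, L[2]='v', prepend. Next row=LF[2]=3
  step 4: row=3, L[3]='v', prepend. Next row=LF[3]=4
  step 5: row=4, L[4]='v', prepend. Next row=LF[4]=5
  step 6: row=5, L[5]='w', prepend. Next row=LF[5]=10
  step 7: row=10, L[10]='w', prepend. Next row=LF[10]=12
  step 8: row=12, L[12]='v', prepend. Next row=LF[12]=8
  step 9: row=8, L[8]='w', prepend. Next row=LF[8]=11
  step 10: row=11, L[11]='u', prepend. Next row=LF[11]=1
  step 11: row=1, L[1]='w', prepend. Next row=LF[1]=9
  step 12: row=9, L[9]='v', prepend. Next row=LF[9]=7
  step 13: row=7, L[7]='v', prepend. Next row=LF[7]=6
Reversed output: vvwuwvwwvvvv$

Answer: vvwuwvwwvvvv$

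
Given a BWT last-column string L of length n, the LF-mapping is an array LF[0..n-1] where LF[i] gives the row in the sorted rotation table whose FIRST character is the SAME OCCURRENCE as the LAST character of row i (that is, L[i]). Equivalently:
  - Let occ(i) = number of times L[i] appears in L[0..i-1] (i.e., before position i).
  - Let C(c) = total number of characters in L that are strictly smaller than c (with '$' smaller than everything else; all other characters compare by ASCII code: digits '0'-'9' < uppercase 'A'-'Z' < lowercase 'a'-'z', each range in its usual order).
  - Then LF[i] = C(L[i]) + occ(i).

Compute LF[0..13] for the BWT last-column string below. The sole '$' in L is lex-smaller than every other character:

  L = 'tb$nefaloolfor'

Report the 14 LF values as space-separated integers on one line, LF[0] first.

Char counts: '$':1, 'a':1, 'b':1, 'e':1, 'f':2, 'l':2, 'n':1, 'o':3, 'r':1, 't':1
C (first-col start): C('$')=0, C('a')=1, C('b')=2, C('e')=3, C('f')=4, C('l')=6, C('n')=8, C('o')=9, C('r')=12, C('t')=13
L[0]='t': occ=0, LF[0]=C('t')+0=13+0=13
L[1]='b': occ=0, LF[1]=C('b')+0=2+0=2
L[2]='$': occ=0, LF[2]=C('$')+0=0+0=0
L[3]='n': occ=0, LF[3]=C('n')+0=8+0=8
L[4]='e': occ=0, LF[4]=C('e')+0=3+0=3
L[5]='f': occ=0, LF[5]=C('f')+0=4+0=4
L[6]='a': occ=0, LF[6]=C('a')+0=1+0=1
L[7]='l': occ=0, LF[7]=C('l')+0=6+0=6
L[8]='o': occ=0, LF[8]=C('o')+0=9+0=9
L[9]='o': occ=1, LF[9]=C('o')+1=9+1=10
L[10]='l': occ=1, LF[10]=C('l')+1=6+1=7
L[11]='f': occ=1, LF[11]=C('f')+1=4+1=5
L[12]='o': occ=2, LF[12]=C('o')+2=9+2=11
L[13]='r': occ=0, LF[13]=C('r')+0=12+0=12

Answer: 13 2 0 8 3 4 1 6 9 10 7 5 11 12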